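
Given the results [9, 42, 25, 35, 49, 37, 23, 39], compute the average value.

32.375

Step 1: Sum all values: 9 + 42 + 25 + 35 + 49 + 37 + 23 + 39 = 259
Step 2: Count the number of values: n = 8
Step 3: Mean = sum / n = 259 / 8 = 32.375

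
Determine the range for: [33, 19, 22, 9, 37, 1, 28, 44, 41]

43

Step 1: Identify the maximum value: max = 44
Step 2: Identify the minimum value: min = 1
Step 3: Range = max - min = 44 - 1 = 43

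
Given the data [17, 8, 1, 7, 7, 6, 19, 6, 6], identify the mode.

6

Step 1: Count the frequency of each value:
  1: appears 1 time(s)
  6: appears 3 time(s)
  7: appears 2 time(s)
  8: appears 1 time(s)
  17: appears 1 time(s)
  19: appears 1 time(s)
Step 2: The value 6 appears most frequently (3 times).
Step 3: Mode = 6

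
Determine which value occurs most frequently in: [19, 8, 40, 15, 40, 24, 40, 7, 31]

40

Step 1: Count the frequency of each value:
  7: appears 1 time(s)
  8: appears 1 time(s)
  15: appears 1 time(s)
  19: appears 1 time(s)
  24: appears 1 time(s)
  31: appears 1 time(s)
  40: appears 3 time(s)
Step 2: The value 40 appears most frequently (3 times).
Step 3: Mode = 40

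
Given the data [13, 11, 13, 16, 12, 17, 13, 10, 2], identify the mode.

13

Step 1: Count the frequency of each value:
  2: appears 1 time(s)
  10: appears 1 time(s)
  11: appears 1 time(s)
  12: appears 1 time(s)
  13: appears 3 time(s)
  16: appears 1 time(s)
  17: appears 1 time(s)
Step 2: The value 13 appears most frequently (3 times).
Step 3: Mode = 13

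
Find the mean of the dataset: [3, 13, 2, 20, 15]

10.6

Step 1: Sum all values: 3 + 13 + 2 + 20 + 15 = 53
Step 2: Count the number of values: n = 5
Step 3: Mean = sum / n = 53 / 5 = 10.6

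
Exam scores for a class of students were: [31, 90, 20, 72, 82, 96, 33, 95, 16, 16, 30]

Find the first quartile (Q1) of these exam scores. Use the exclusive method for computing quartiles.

20

Step 1: Sort the data: [16, 16, 20, 30, 31, 33, 72, 82, 90, 95, 96]
Step 2: n = 11
Step 3: Using the exclusive quartile method:
  Q1 = 20
  Q2 (median) = 33
  Q3 = 90
  IQR = Q3 - Q1 = 90 - 20 = 70
Step 4: Q1 = 20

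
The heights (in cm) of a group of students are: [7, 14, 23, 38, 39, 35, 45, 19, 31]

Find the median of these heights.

31

Step 1: Sort the data in ascending order: [7, 14, 19, 23, 31, 35, 38, 39, 45]
Step 2: The number of values is n = 9.
Step 3: Since n is odd, the median is the middle value at position 5: 31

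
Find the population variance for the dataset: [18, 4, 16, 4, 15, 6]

35.25

Step 1: Compute the mean: (18 + 4 + 16 + 4 + 15 + 6) / 6 = 10.5
Step 2: Compute squared deviations from the mean:
  (18 - 10.5)^2 = 56.25
  (4 - 10.5)^2 = 42.25
  (16 - 10.5)^2 = 30.25
  (4 - 10.5)^2 = 42.25
  (15 - 10.5)^2 = 20.25
  (6 - 10.5)^2 = 20.25
Step 3: Sum of squared deviations = 211.5
Step 4: Population variance = 211.5 / 6 = 35.25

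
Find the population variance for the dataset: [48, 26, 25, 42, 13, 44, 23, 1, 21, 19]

194.16

Step 1: Compute the mean: (48 + 26 + 25 + 42 + 13 + 44 + 23 + 1 + 21 + 19) / 10 = 26.2
Step 2: Compute squared deviations from the mean:
  (48 - 26.2)^2 = 475.24
  (26 - 26.2)^2 = 0.04
  (25 - 26.2)^2 = 1.44
  (42 - 26.2)^2 = 249.64
  (13 - 26.2)^2 = 174.24
  (44 - 26.2)^2 = 316.84
  (23 - 26.2)^2 = 10.24
  (1 - 26.2)^2 = 635.04
  (21 - 26.2)^2 = 27.04
  (19 - 26.2)^2 = 51.84
Step 3: Sum of squared deviations = 1941.6
Step 4: Population variance = 1941.6 / 10 = 194.16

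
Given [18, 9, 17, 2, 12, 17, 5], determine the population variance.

34.5306

Step 1: Compute the mean: (18 + 9 + 17 + 2 + 12 + 17 + 5) / 7 = 11.4286
Step 2: Compute squared deviations from the mean:
  (18 - 11.4286)^2 = 43.1837
  (9 - 11.4286)^2 = 5.898
  (17 - 11.4286)^2 = 31.0408
  (2 - 11.4286)^2 = 88.898
  (12 - 11.4286)^2 = 0.3265
  (17 - 11.4286)^2 = 31.0408
  (5 - 11.4286)^2 = 41.3265
Step 3: Sum of squared deviations = 241.7143
Step 4: Population variance = 241.7143 / 7 = 34.5306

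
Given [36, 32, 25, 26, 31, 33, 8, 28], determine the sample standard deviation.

8.651

Step 1: Compute the mean: 27.375
Step 2: Sum of squared deviations from the mean: 523.875
Step 3: Sample variance = 523.875 / 7 = 74.8393
Step 4: Standard deviation = sqrt(74.8393) = 8.651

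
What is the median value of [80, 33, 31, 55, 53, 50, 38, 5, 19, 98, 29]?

38

Step 1: Sort the data in ascending order: [5, 19, 29, 31, 33, 38, 50, 53, 55, 80, 98]
Step 2: The number of values is n = 11.
Step 3: Since n is odd, the median is the middle value at position 6: 38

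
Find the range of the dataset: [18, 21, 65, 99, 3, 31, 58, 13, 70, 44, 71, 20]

96

Step 1: Identify the maximum value: max = 99
Step 2: Identify the minimum value: min = 3
Step 3: Range = max - min = 99 - 3 = 96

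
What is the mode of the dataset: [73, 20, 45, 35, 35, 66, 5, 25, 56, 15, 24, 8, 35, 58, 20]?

35

Step 1: Count the frequency of each value:
  5: appears 1 time(s)
  8: appears 1 time(s)
  15: appears 1 time(s)
  20: appears 2 time(s)
  24: appears 1 time(s)
  25: appears 1 time(s)
  35: appears 3 time(s)
  45: appears 1 time(s)
  56: appears 1 time(s)
  58: appears 1 time(s)
  66: appears 1 time(s)
  73: appears 1 time(s)
Step 2: The value 35 appears most frequently (3 times).
Step 3: Mode = 35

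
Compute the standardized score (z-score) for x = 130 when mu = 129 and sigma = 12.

0.0833

Step 1: Recall the z-score formula: z = (x - mu) / sigma
Step 2: Substitute values: z = (130 - 129) / 12
Step 3: z = 1 / 12 = 0.0833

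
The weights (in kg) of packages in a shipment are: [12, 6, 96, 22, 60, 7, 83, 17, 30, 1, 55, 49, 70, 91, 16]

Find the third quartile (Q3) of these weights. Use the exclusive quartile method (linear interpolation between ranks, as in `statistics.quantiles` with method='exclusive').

70

Step 1: Sort the data: [1, 6, 7, 12, 16, 17, 22, 30, 49, 55, 60, 70, 83, 91, 96]
Step 2: n = 15
Step 3: Using the exclusive quartile method:
  Q1 = 12
  Q2 (median) = 30
  Q3 = 70
  IQR = Q3 - Q1 = 70 - 12 = 58
Step 4: Q3 = 70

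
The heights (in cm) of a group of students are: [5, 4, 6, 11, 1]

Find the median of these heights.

5

Step 1: Sort the data in ascending order: [1, 4, 5, 6, 11]
Step 2: The number of values is n = 5.
Step 3: Since n is odd, the median is the middle value at position 3: 5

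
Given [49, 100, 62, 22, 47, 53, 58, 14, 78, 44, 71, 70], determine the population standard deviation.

22.5142

Step 1: Compute the mean: 55.6667
Step 2: Sum of squared deviations from the mean: 6082.6667
Step 3: Population variance = 6082.6667 / 12 = 506.8889
Step 4: Standard deviation = sqrt(506.8889) = 22.5142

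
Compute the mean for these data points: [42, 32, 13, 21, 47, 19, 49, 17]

30

Step 1: Sum all values: 42 + 32 + 13 + 21 + 47 + 19 + 49 + 17 = 240
Step 2: Count the number of values: n = 8
Step 3: Mean = sum / n = 240 / 8 = 30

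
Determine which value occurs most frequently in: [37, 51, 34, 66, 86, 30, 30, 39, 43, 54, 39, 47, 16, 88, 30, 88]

30

Step 1: Count the frequency of each value:
  16: appears 1 time(s)
  30: appears 3 time(s)
  34: appears 1 time(s)
  37: appears 1 time(s)
  39: appears 2 time(s)
  43: appears 1 time(s)
  47: appears 1 time(s)
  51: appears 1 time(s)
  54: appears 1 time(s)
  66: appears 1 time(s)
  86: appears 1 time(s)
  88: appears 2 time(s)
Step 2: The value 30 appears most frequently (3 times).
Step 3: Mode = 30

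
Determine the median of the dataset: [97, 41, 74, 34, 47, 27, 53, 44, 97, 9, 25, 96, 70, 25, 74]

47

Step 1: Sort the data in ascending order: [9, 25, 25, 27, 34, 41, 44, 47, 53, 70, 74, 74, 96, 97, 97]
Step 2: The number of values is n = 15.
Step 3: Since n is odd, the median is the middle value at position 8: 47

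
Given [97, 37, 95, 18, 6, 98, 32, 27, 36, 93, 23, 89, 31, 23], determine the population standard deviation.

33.7038

Step 1: Compute the mean: 50.3571
Step 2: Sum of squared deviations from the mean: 15903.2143
Step 3: Population variance = 15903.2143 / 14 = 1135.9439
Step 4: Standard deviation = sqrt(1135.9439) = 33.7038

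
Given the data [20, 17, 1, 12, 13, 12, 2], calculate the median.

12

Step 1: Sort the data in ascending order: [1, 2, 12, 12, 13, 17, 20]
Step 2: The number of values is n = 7.
Step 3: Since n is odd, the median is the middle value at position 4: 12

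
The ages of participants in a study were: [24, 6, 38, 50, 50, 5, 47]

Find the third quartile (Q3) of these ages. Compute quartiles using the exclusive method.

50

Step 1: Sort the data: [5, 6, 24, 38, 47, 50, 50]
Step 2: n = 7
Step 3: Using the exclusive quartile method:
  Q1 = 6
  Q2 (median) = 38
  Q3 = 50
  IQR = Q3 - Q1 = 50 - 6 = 44
Step 4: Q3 = 50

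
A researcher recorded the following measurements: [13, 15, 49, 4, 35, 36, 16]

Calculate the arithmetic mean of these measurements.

24

Step 1: Sum all values: 13 + 15 + 49 + 4 + 35 + 36 + 16 = 168
Step 2: Count the number of values: n = 7
Step 3: Mean = sum / n = 168 / 7 = 24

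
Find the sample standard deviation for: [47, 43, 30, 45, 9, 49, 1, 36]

18.1738

Step 1: Compute the mean: 32.5
Step 2: Sum of squared deviations from the mean: 2312
Step 3: Sample variance = 2312 / 7 = 330.2857
Step 4: Standard deviation = sqrt(330.2857) = 18.1738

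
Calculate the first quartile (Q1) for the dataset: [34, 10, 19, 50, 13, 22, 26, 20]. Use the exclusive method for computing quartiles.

14.5

Step 1: Sort the data: [10, 13, 19, 20, 22, 26, 34, 50]
Step 2: n = 8
Step 3: Using the exclusive quartile method:
  Q1 = 14.5
  Q2 (median) = 21
  Q3 = 32
  IQR = Q3 - Q1 = 32 - 14.5 = 17.5
Step 4: Q1 = 14.5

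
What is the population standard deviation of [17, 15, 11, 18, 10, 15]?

2.925

Step 1: Compute the mean: 14.3333
Step 2: Sum of squared deviations from the mean: 51.3333
Step 3: Population variance = 51.3333 / 6 = 8.5556
Step 4: Standard deviation = sqrt(8.5556) = 2.925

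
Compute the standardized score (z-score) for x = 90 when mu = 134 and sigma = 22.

-2

Step 1: Recall the z-score formula: z = (x - mu) / sigma
Step 2: Substitute values: z = (90 - 134) / 22
Step 3: z = -44 / 22 = -2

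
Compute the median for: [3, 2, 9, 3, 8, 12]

5.5

Step 1: Sort the data in ascending order: [2, 3, 3, 8, 9, 12]
Step 2: The number of values is n = 6.
Step 3: Since n is even, the median is the average of positions 3 and 4:
  Median = (3 + 8) / 2 = 5.5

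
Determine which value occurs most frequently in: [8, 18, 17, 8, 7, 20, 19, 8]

8

Step 1: Count the frequency of each value:
  7: appears 1 time(s)
  8: appears 3 time(s)
  17: appears 1 time(s)
  18: appears 1 time(s)
  19: appears 1 time(s)
  20: appears 1 time(s)
Step 2: The value 8 appears most frequently (3 times).
Step 3: Mode = 8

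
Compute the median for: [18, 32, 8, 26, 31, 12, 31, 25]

25.5

Step 1: Sort the data in ascending order: [8, 12, 18, 25, 26, 31, 31, 32]
Step 2: The number of values is n = 8.
Step 3: Since n is even, the median is the average of positions 4 and 5:
  Median = (25 + 26) / 2 = 25.5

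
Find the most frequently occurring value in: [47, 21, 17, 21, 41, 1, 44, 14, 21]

21

Step 1: Count the frequency of each value:
  1: appears 1 time(s)
  14: appears 1 time(s)
  17: appears 1 time(s)
  21: appears 3 time(s)
  41: appears 1 time(s)
  44: appears 1 time(s)
  47: appears 1 time(s)
Step 2: The value 21 appears most frequently (3 times).
Step 3: Mode = 21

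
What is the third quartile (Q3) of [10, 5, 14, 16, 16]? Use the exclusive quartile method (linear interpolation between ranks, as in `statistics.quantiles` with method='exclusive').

16

Step 1: Sort the data: [5, 10, 14, 16, 16]
Step 2: n = 5
Step 3: Using the exclusive quartile method:
  Q1 = 7.5
  Q2 (median) = 14
  Q3 = 16
  IQR = Q3 - Q1 = 16 - 7.5 = 8.5
Step 4: Q3 = 16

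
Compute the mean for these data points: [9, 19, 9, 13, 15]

13

Step 1: Sum all values: 9 + 19 + 9 + 13 + 15 = 65
Step 2: Count the number of values: n = 5
Step 3: Mean = sum / n = 65 / 5 = 13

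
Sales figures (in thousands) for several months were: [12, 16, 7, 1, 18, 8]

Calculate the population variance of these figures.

32.8889

Step 1: Compute the mean: (12 + 16 + 7 + 1 + 18 + 8) / 6 = 10.3333
Step 2: Compute squared deviations from the mean:
  (12 - 10.3333)^2 = 2.7778
  (16 - 10.3333)^2 = 32.1111
  (7 - 10.3333)^2 = 11.1111
  (1 - 10.3333)^2 = 87.1111
  (18 - 10.3333)^2 = 58.7778
  (8 - 10.3333)^2 = 5.4444
Step 3: Sum of squared deviations = 197.3333
Step 4: Population variance = 197.3333 / 6 = 32.8889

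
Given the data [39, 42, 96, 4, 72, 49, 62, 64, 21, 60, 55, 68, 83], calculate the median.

60

Step 1: Sort the data in ascending order: [4, 21, 39, 42, 49, 55, 60, 62, 64, 68, 72, 83, 96]
Step 2: The number of values is n = 13.
Step 3: Since n is odd, the median is the middle value at position 7: 60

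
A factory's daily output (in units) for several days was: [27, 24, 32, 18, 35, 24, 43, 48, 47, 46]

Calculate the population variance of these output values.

109.84

Step 1: Compute the mean: (27 + 24 + 32 + 18 + 35 + 24 + 43 + 48 + 47 + 46) / 10 = 34.4
Step 2: Compute squared deviations from the mean:
  (27 - 34.4)^2 = 54.76
  (24 - 34.4)^2 = 108.16
  (32 - 34.4)^2 = 5.76
  (18 - 34.4)^2 = 268.96
  (35 - 34.4)^2 = 0.36
  (24 - 34.4)^2 = 108.16
  (43 - 34.4)^2 = 73.96
  (48 - 34.4)^2 = 184.96
  (47 - 34.4)^2 = 158.76
  (46 - 34.4)^2 = 134.56
Step 3: Sum of squared deviations = 1098.4
Step 4: Population variance = 1098.4 / 10 = 109.84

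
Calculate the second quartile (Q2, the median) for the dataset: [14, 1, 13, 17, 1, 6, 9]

9

Step 1: Sort the data: [1, 1, 6, 9, 13, 14, 17]
Step 2: n = 7
Step 3: Q2 is the median. Since n is odd, it is the middle value at position 4: 9
Step 4: Q2 = 9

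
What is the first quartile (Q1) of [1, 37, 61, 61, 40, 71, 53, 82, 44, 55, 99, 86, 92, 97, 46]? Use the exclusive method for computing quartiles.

44

Step 1: Sort the data: [1, 37, 40, 44, 46, 53, 55, 61, 61, 71, 82, 86, 92, 97, 99]
Step 2: n = 15
Step 3: Using the exclusive quartile method:
  Q1 = 44
  Q2 (median) = 61
  Q3 = 86
  IQR = Q3 - Q1 = 86 - 44 = 42
Step 4: Q1 = 44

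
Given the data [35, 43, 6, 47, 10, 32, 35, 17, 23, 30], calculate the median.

31

Step 1: Sort the data in ascending order: [6, 10, 17, 23, 30, 32, 35, 35, 43, 47]
Step 2: The number of values is n = 10.
Step 3: Since n is even, the median is the average of positions 5 and 6:
  Median = (30 + 32) / 2 = 31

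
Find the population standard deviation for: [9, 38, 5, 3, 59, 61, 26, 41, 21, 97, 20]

27.3707

Step 1: Compute the mean: 34.5455
Step 2: Sum of squared deviations from the mean: 8240.7273
Step 3: Population variance = 8240.7273 / 11 = 749.157
Step 4: Standard deviation = sqrt(749.157) = 27.3707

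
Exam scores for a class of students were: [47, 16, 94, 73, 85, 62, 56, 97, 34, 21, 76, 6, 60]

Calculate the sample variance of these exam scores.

883.0769

Step 1: Compute the mean: (47 + 16 + 94 + 73 + 85 + 62 + 56 + 97 + 34 + 21 + 76 + 6 + 60) / 13 = 55.9231
Step 2: Compute squared deviations from the mean:
  (47 - 55.9231)^2 = 79.6213
  (16 - 55.9231)^2 = 1593.8521
  (94 - 55.9231)^2 = 1449.8521
  (73 - 55.9231)^2 = 291.6213
  (85 - 55.9231)^2 = 845.4675
  (62 - 55.9231)^2 = 36.929
  (56 - 55.9231)^2 = 0.0059
  (97 - 55.9231)^2 = 1687.3136
  (34 - 55.9231)^2 = 480.6213
  (21 - 55.9231)^2 = 1219.6213
  (76 - 55.9231)^2 = 403.0828
  (6 - 55.9231)^2 = 2492.3136
  (60 - 55.9231)^2 = 16.6213
Step 3: Sum of squared deviations = 10596.9231
Step 4: Sample variance = 10596.9231 / 12 = 883.0769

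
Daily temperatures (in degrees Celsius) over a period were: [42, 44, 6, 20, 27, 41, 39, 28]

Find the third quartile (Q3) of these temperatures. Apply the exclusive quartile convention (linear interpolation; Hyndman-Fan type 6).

41.75

Step 1: Sort the data: [6, 20, 27, 28, 39, 41, 42, 44]
Step 2: n = 8
Step 3: Using the exclusive quartile method:
  Q1 = 21.75
  Q2 (median) = 33.5
  Q3 = 41.75
  IQR = Q3 - Q1 = 41.75 - 21.75 = 20
Step 4: Q3 = 41.75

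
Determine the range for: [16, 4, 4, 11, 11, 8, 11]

12

Step 1: Identify the maximum value: max = 16
Step 2: Identify the minimum value: min = 4
Step 3: Range = max - min = 16 - 4 = 12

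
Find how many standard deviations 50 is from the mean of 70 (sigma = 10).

-2

Step 1: Recall the z-score formula: z = (x - mu) / sigma
Step 2: Substitute values: z = (50 - 70) / 10
Step 3: z = -20 / 10 = -2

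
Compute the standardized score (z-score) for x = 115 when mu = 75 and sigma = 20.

2

Step 1: Recall the z-score formula: z = (x - mu) / sigma
Step 2: Substitute values: z = (115 - 75) / 20
Step 3: z = 40 / 20 = 2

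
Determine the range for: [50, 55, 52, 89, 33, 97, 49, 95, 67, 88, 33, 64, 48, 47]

64

Step 1: Identify the maximum value: max = 97
Step 2: Identify the minimum value: min = 33
Step 3: Range = max - min = 97 - 33 = 64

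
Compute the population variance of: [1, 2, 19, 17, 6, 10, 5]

43.102

Step 1: Compute the mean: (1 + 2 + 19 + 17 + 6 + 10 + 5) / 7 = 8.5714
Step 2: Compute squared deviations from the mean:
  (1 - 8.5714)^2 = 57.3265
  (2 - 8.5714)^2 = 43.1837
  (19 - 8.5714)^2 = 108.7551
  (17 - 8.5714)^2 = 71.0408
  (6 - 8.5714)^2 = 6.6122
  (10 - 8.5714)^2 = 2.0408
  (5 - 8.5714)^2 = 12.7551
Step 3: Sum of squared deviations = 301.7143
Step 4: Population variance = 301.7143 / 7 = 43.102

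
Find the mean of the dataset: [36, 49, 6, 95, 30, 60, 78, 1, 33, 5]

39.3

Step 1: Sum all values: 36 + 49 + 6 + 95 + 30 + 60 + 78 + 1 + 33 + 5 = 393
Step 2: Count the number of values: n = 10
Step 3: Mean = sum / n = 393 / 10 = 39.3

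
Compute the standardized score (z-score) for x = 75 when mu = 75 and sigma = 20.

0

Step 1: Recall the z-score formula: z = (x - mu) / sigma
Step 2: Substitute values: z = (75 - 75) / 20
Step 3: z = 0 / 20 = 0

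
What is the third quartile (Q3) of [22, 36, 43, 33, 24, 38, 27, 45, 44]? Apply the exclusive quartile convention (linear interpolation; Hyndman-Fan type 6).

43.5

Step 1: Sort the data: [22, 24, 27, 33, 36, 38, 43, 44, 45]
Step 2: n = 9
Step 3: Using the exclusive quartile method:
  Q1 = 25.5
  Q2 (median) = 36
  Q3 = 43.5
  IQR = Q3 - Q1 = 43.5 - 25.5 = 18
Step 4: Q3 = 43.5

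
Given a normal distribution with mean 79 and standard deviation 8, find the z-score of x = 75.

-0.5

Step 1: Recall the z-score formula: z = (x - mu) / sigma
Step 2: Substitute values: z = (75 - 79) / 8
Step 3: z = -4 / 8 = -0.5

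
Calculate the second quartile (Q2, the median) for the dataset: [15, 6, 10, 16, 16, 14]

14.5

Step 1: Sort the data: [6, 10, 14, 15, 16, 16]
Step 2: n = 6
Step 3: Q2 is the median. Since n is even, it is the average of the values at positions 3 and 4:
  Q2 = (14 + 15) / 2 = 14.5
Step 4: Q2 = 14.5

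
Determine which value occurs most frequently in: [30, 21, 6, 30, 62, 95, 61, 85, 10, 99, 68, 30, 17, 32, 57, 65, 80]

30

Step 1: Count the frequency of each value:
  6: appears 1 time(s)
  10: appears 1 time(s)
  17: appears 1 time(s)
  21: appears 1 time(s)
  30: appears 3 time(s)
  32: appears 1 time(s)
  57: appears 1 time(s)
  61: appears 1 time(s)
  62: appears 1 time(s)
  65: appears 1 time(s)
  68: appears 1 time(s)
  80: appears 1 time(s)
  85: appears 1 time(s)
  95: appears 1 time(s)
  99: appears 1 time(s)
Step 2: The value 30 appears most frequently (3 times).
Step 3: Mode = 30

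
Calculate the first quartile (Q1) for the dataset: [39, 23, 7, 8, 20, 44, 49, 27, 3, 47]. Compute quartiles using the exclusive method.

7.75

Step 1: Sort the data: [3, 7, 8, 20, 23, 27, 39, 44, 47, 49]
Step 2: n = 10
Step 3: Using the exclusive quartile method:
  Q1 = 7.75
  Q2 (median) = 25
  Q3 = 44.75
  IQR = Q3 - Q1 = 44.75 - 7.75 = 37
Step 4: Q1 = 7.75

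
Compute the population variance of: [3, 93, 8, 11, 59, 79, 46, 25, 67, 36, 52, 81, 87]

901.8698

Step 1: Compute the mean: (3 + 93 + 8 + 11 + 59 + 79 + 46 + 25 + 67 + 36 + 52 + 81 + 87) / 13 = 49.7692
Step 2: Compute squared deviations from the mean:
  (3 - 49.7692)^2 = 2187.3609
  (93 - 49.7692)^2 = 1868.8994
  (8 - 49.7692)^2 = 1744.6686
  (11 - 49.7692)^2 = 1503.0533
  (59 - 49.7692)^2 = 85.2071
  (79 - 49.7692)^2 = 854.4379
  (46 - 49.7692)^2 = 14.2071
  (25 - 49.7692)^2 = 613.5148
  (67 - 49.7692)^2 = 296.8994
  (36 - 49.7692)^2 = 189.5917
  (52 - 49.7692)^2 = 4.9763
  (81 - 49.7692)^2 = 975.3609
  (87 - 49.7692)^2 = 1386.1302
Step 3: Sum of squared deviations = 11724.3077
Step 4: Population variance = 11724.3077 / 13 = 901.8698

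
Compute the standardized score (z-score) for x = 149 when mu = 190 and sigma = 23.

-1.7826

Step 1: Recall the z-score formula: z = (x - mu) / sigma
Step 2: Substitute values: z = (149 - 190) / 23
Step 3: z = -41 / 23 = -1.7826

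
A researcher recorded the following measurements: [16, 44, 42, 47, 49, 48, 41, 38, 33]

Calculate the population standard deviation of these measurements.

9.6813

Step 1: Compute the mean: 39.7778
Step 2: Sum of squared deviations from the mean: 843.5556
Step 3: Population variance = 843.5556 / 9 = 93.7284
Step 4: Standard deviation = sqrt(93.7284) = 9.6813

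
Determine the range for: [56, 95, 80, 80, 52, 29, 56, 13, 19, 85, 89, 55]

82

Step 1: Identify the maximum value: max = 95
Step 2: Identify the minimum value: min = 13
Step 3: Range = max - min = 95 - 13 = 82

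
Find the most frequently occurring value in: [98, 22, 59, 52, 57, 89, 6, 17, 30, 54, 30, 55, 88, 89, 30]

30

Step 1: Count the frequency of each value:
  6: appears 1 time(s)
  17: appears 1 time(s)
  22: appears 1 time(s)
  30: appears 3 time(s)
  52: appears 1 time(s)
  54: appears 1 time(s)
  55: appears 1 time(s)
  57: appears 1 time(s)
  59: appears 1 time(s)
  88: appears 1 time(s)
  89: appears 2 time(s)
  98: appears 1 time(s)
Step 2: The value 30 appears most frequently (3 times).
Step 3: Mode = 30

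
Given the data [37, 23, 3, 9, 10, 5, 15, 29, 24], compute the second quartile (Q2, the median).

15

Step 1: Sort the data: [3, 5, 9, 10, 15, 23, 24, 29, 37]
Step 2: n = 9
Step 3: Q2 is the median. Since n is odd, it is the middle value at position 5: 15
Step 4: Q2 = 15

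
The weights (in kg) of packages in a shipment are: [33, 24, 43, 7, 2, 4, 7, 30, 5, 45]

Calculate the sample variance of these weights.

286.8889

Step 1: Compute the mean: (33 + 24 + 43 + 7 + 2 + 4 + 7 + 30 + 5 + 45) / 10 = 20
Step 2: Compute squared deviations from the mean:
  (33 - 20)^2 = 169
  (24 - 20)^2 = 16
  (43 - 20)^2 = 529
  (7 - 20)^2 = 169
  (2 - 20)^2 = 324
  (4 - 20)^2 = 256
  (7 - 20)^2 = 169
  (30 - 20)^2 = 100
  (5 - 20)^2 = 225
  (45 - 20)^2 = 625
Step 3: Sum of squared deviations = 2582
Step 4: Sample variance = 2582 / 9 = 286.8889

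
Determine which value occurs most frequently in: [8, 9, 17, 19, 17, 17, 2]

17

Step 1: Count the frequency of each value:
  2: appears 1 time(s)
  8: appears 1 time(s)
  9: appears 1 time(s)
  17: appears 3 time(s)
  19: appears 1 time(s)
Step 2: The value 17 appears most frequently (3 times).
Step 3: Mode = 17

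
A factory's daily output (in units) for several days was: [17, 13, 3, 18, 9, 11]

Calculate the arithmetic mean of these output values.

11.8333

Step 1: Sum all values: 17 + 13 + 3 + 18 + 9 + 11 = 71
Step 2: Count the number of values: n = 6
Step 3: Mean = sum / n = 71 / 6 = 11.8333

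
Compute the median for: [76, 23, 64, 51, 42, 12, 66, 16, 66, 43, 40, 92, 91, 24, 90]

51

Step 1: Sort the data in ascending order: [12, 16, 23, 24, 40, 42, 43, 51, 64, 66, 66, 76, 90, 91, 92]
Step 2: The number of values is n = 15.
Step 3: Since n is odd, the median is the middle value at position 8: 51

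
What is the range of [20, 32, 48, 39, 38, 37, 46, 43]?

28

Step 1: Identify the maximum value: max = 48
Step 2: Identify the minimum value: min = 20
Step 3: Range = max - min = 48 - 20 = 28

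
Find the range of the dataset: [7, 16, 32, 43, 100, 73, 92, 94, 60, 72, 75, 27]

93

Step 1: Identify the maximum value: max = 100
Step 2: Identify the minimum value: min = 7
Step 3: Range = max - min = 100 - 7 = 93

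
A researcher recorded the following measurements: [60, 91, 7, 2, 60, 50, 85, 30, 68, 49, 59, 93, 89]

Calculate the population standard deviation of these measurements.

28.7826

Step 1: Compute the mean: 57.1538
Step 2: Sum of squared deviations from the mean: 10769.6923
Step 3: Population variance = 10769.6923 / 13 = 828.4379
Step 4: Standard deviation = sqrt(828.4379) = 28.7826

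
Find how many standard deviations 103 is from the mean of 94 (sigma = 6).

1.5

Step 1: Recall the z-score formula: z = (x - mu) / sigma
Step 2: Substitute values: z = (103 - 94) / 6
Step 3: z = 9 / 6 = 1.5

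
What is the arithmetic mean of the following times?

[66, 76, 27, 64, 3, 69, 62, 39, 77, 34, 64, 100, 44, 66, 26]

54.4667

Step 1: Sum all values: 66 + 76 + 27 + 64 + 3 + 69 + 62 + 39 + 77 + 34 + 64 + 100 + 44 + 66 + 26 = 817
Step 2: Count the number of values: n = 15
Step 3: Mean = sum / n = 817 / 15 = 54.4667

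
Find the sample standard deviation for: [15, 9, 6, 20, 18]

5.9414

Step 1: Compute the mean: 13.6
Step 2: Sum of squared deviations from the mean: 141.2
Step 3: Sample variance = 141.2 / 4 = 35.3
Step 4: Standard deviation = sqrt(35.3) = 5.9414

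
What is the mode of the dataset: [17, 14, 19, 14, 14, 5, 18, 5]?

14

Step 1: Count the frequency of each value:
  5: appears 2 time(s)
  14: appears 3 time(s)
  17: appears 1 time(s)
  18: appears 1 time(s)
  19: appears 1 time(s)
Step 2: The value 14 appears most frequently (3 times).
Step 3: Mode = 14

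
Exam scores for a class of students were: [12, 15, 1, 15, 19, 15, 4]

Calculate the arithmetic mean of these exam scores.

11.5714

Step 1: Sum all values: 12 + 15 + 1 + 15 + 19 + 15 + 4 = 81
Step 2: Count the number of values: n = 7
Step 3: Mean = sum / n = 81 / 7 = 11.5714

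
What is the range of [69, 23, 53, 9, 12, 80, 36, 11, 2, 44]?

78

Step 1: Identify the maximum value: max = 80
Step 2: Identify the minimum value: min = 2
Step 3: Range = max - min = 80 - 2 = 78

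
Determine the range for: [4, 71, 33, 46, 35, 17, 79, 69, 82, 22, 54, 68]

78

Step 1: Identify the maximum value: max = 82
Step 2: Identify the minimum value: min = 4
Step 3: Range = max - min = 82 - 4 = 78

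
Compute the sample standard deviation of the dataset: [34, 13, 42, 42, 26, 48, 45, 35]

11.5256

Step 1: Compute the mean: 35.625
Step 2: Sum of squared deviations from the mean: 929.875
Step 3: Sample variance = 929.875 / 7 = 132.8393
Step 4: Standard deviation = sqrt(132.8393) = 11.5256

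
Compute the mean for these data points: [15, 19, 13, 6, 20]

14.6

Step 1: Sum all values: 15 + 19 + 13 + 6 + 20 = 73
Step 2: Count the number of values: n = 5
Step 3: Mean = sum / n = 73 / 5 = 14.6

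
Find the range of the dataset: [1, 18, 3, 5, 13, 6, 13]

17

Step 1: Identify the maximum value: max = 18
Step 2: Identify the minimum value: min = 1
Step 3: Range = max - min = 18 - 1 = 17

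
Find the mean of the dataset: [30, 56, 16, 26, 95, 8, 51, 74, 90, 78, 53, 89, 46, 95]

57.6429

Step 1: Sum all values: 30 + 56 + 16 + 26 + 95 + 8 + 51 + 74 + 90 + 78 + 53 + 89 + 46 + 95 = 807
Step 2: Count the number of values: n = 14
Step 3: Mean = sum / n = 807 / 14 = 57.6429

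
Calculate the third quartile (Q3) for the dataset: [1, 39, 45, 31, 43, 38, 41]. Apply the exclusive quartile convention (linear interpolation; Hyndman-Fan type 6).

43

Step 1: Sort the data: [1, 31, 38, 39, 41, 43, 45]
Step 2: n = 7
Step 3: Using the exclusive quartile method:
  Q1 = 31
  Q2 (median) = 39
  Q3 = 43
  IQR = Q3 - Q1 = 43 - 31 = 12
Step 4: Q3 = 43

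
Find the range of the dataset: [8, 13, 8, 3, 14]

11

Step 1: Identify the maximum value: max = 14
Step 2: Identify the minimum value: min = 3
Step 3: Range = max - min = 14 - 3 = 11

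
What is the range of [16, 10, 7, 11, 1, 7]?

15

Step 1: Identify the maximum value: max = 16
Step 2: Identify the minimum value: min = 1
Step 3: Range = max - min = 16 - 1 = 15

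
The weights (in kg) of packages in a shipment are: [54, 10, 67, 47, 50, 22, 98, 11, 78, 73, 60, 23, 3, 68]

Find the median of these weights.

52

Step 1: Sort the data in ascending order: [3, 10, 11, 22, 23, 47, 50, 54, 60, 67, 68, 73, 78, 98]
Step 2: The number of values is n = 14.
Step 3: Since n is even, the median is the average of positions 7 and 8:
  Median = (50 + 54) / 2 = 52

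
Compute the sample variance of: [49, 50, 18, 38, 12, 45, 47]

244

Step 1: Compute the mean: (49 + 50 + 18 + 38 + 12 + 45 + 47) / 7 = 37
Step 2: Compute squared deviations from the mean:
  (49 - 37)^2 = 144
  (50 - 37)^2 = 169
  (18 - 37)^2 = 361
  (38 - 37)^2 = 1
  (12 - 37)^2 = 625
  (45 - 37)^2 = 64
  (47 - 37)^2 = 100
Step 3: Sum of squared deviations = 1464
Step 4: Sample variance = 1464 / 6 = 244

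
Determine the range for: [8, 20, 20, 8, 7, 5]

15

Step 1: Identify the maximum value: max = 20
Step 2: Identify the minimum value: min = 5
Step 3: Range = max - min = 20 - 5 = 15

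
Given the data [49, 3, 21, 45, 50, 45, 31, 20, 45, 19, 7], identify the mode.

45

Step 1: Count the frequency of each value:
  3: appears 1 time(s)
  7: appears 1 time(s)
  19: appears 1 time(s)
  20: appears 1 time(s)
  21: appears 1 time(s)
  31: appears 1 time(s)
  45: appears 3 time(s)
  49: appears 1 time(s)
  50: appears 1 time(s)
Step 2: The value 45 appears most frequently (3 times).
Step 3: Mode = 45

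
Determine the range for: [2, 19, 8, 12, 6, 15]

17

Step 1: Identify the maximum value: max = 19
Step 2: Identify the minimum value: min = 2
Step 3: Range = max - min = 19 - 2 = 17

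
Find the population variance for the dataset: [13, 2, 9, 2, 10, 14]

22.8889

Step 1: Compute the mean: (13 + 2 + 9 + 2 + 10 + 14) / 6 = 8.3333
Step 2: Compute squared deviations from the mean:
  (13 - 8.3333)^2 = 21.7778
  (2 - 8.3333)^2 = 40.1111
  (9 - 8.3333)^2 = 0.4444
  (2 - 8.3333)^2 = 40.1111
  (10 - 8.3333)^2 = 2.7778
  (14 - 8.3333)^2 = 32.1111
Step 3: Sum of squared deviations = 137.3333
Step 4: Population variance = 137.3333 / 6 = 22.8889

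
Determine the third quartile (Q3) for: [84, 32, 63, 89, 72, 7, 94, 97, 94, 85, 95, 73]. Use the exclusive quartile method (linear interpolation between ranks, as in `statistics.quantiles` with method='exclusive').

94

Step 1: Sort the data: [7, 32, 63, 72, 73, 84, 85, 89, 94, 94, 95, 97]
Step 2: n = 12
Step 3: Using the exclusive quartile method:
  Q1 = 65.25
  Q2 (median) = 84.5
  Q3 = 94
  IQR = Q3 - Q1 = 94 - 65.25 = 28.75
Step 4: Q3 = 94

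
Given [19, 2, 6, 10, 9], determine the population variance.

31.76

Step 1: Compute the mean: (19 + 2 + 6 + 10 + 9) / 5 = 9.2
Step 2: Compute squared deviations from the mean:
  (19 - 9.2)^2 = 96.04
  (2 - 9.2)^2 = 51.84
  (6 - 9.2)^2 = 10.24
  (10 - 9.2)^2 = 0.64
  (9 - 9.2)^2 = 0.04
Step 3: Sum of squared deviations = 158.8
Step 4: Population variance = 158.8 / 5 = 31.76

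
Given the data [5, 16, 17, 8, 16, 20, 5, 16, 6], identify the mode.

16

Step 1: Count the frequency of each value:
  5: appears 2 time(s)
  6: appears 1 time(s)
  8: appears 1 time(s)
  16: appears 3 time(s)
  17: appears 1 time(s)
  20: appears 1 time(s)
Step 2: The value 16 appears most frequently (3 times).
Step 3: Mode = 16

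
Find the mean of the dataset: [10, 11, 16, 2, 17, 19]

12.5

Step 1: Sum all values: 10 + 11 + 16 + 2 + 17 + 19 = 75
Step 2: Count the number of values: n = 6
Step 3: Mean = sum / n = 75 / 6 = 12.5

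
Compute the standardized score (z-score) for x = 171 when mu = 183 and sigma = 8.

-1.5

Step 1: Recall the z-score formula: z = (x - mu) / sigma
Step 2: Substitute values: z = (171 - 183) / 8
Step 3: z = -12 / 8 = -1.5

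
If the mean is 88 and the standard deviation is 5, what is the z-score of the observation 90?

0.4

Step 1: Recall the z-score formula: z = (x - mu) / sigma
Step 2: Substitute values: z = (90 - 88) / 5
Step 3: z = 2 / 5 = 0.4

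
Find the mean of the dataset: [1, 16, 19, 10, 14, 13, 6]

11.2857

Step 1: Sum all values: 1 + 16 + 19 + 10 + 14 + 13 + 6 = 79
Step 2: Count the number of values: n = 7
Step 3: Mean = sum / n = 79 / 7 = 11.2857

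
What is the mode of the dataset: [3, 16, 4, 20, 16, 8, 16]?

16

Step 1: Count the frequency of each value:
  3: appears 1 time(s)
  4: appears 1 time(s)
  8: appears 1 time(s)
  16: appears 3 time(s)
  20: appears 1 time(s)
Step 2: The value 16 appears most frequently (3 times).
Step 3: Mode = 16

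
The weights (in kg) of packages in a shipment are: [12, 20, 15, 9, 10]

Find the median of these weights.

12

Step 1: Sort the data in ascending order: [9, 10, 12, 15, 20]
Step 2: The number of values is n = 5.
Step 3: Since n is odd, the median is the middle value at position 3: 12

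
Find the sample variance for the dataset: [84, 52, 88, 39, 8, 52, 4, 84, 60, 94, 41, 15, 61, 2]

1039.5165

Step 1: Compute the mean: (84 + 52 + 88 + 39 + 8 + 52 + 4 + 84 + 60 + 94 + 41 + 15 + 61 + 2) / 14 = 48.8571
Step 2: Compute squared deviations from the mean:
  (84 - 48.8571)^2 = 1235.0204
  (52 - 48.8571)^2 = 9.8776
  (88 - 48.8571)^2 = 1532.1633
  (39 - 48.8571)^2 = 97.1633
  (8 - 48.8571)^2 = 1669.3061
  (52 - 48.8571)^2 = 9.8776
  (4 - 48.8571)^2 = 2012.1633
  (84 - 48.8571)^2 = 1235.0204
  (60 - 48.8571)^2 = 124.1633
  (94 - 48.8571)^2 = 2037.8776
  (41 - 48.8571)^2 = 61.7347
  (15 - 48.8571)^2 = 1146.3061
  (61 - 48.8571)^2 = 147.449
  (2 - 48.8571)^2 = 2195.5918
Step 3: Sum of squared deviations = 13513.7143
Step 4: Sample variance = 13513.7143 / 13 = 1039.5165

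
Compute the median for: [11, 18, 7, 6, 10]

10

Step 1: Sort the data in ascending order: [6, 7, 10, 11, 18]
Step 2: The number of values is n = 5.
Step 3: Since n is odd, the median is the middle value at position 3: 10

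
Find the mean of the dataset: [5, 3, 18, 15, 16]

11.4

Step 1: Sum all values: 5 + 3 + 18 + 15 + 16 = 57
Step 2: Count the number of values: n = 5
Step 3: Mean = sum / n = 57 / 5 = 11.4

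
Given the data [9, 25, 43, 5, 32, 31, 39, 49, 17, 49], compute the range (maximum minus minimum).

44

Step 1: Identify the maximum value: max = 49
Step 2: Identify the minimum value: min = 5
Step 3: Range = max - min = 49 - 5 = 44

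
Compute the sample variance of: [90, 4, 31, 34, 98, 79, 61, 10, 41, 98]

1263.6

Step 1: Compute the mean: (90 + 4 + 31 + 34 + 98 + 79 + 61 + 10 + 41 + 98) / 10 = 54.6
Step 2: Compute squared deviations from the mean:
  (90 - 54.6)^2 = 1253.16
  (4 - 54.6)^2 = 2560.36
  (31 - 54.6)^2 = 556.96
  (34 - 54.6)^2 = 424.36
  (98 - 54.6)^2 = 1883.56
  (79 - 54.6)^2 = 595.36
  (61 - 54.6)^2 = 40.96
  (10 - 54.6)^2 = 1989.16
  (41 - 54.6)^2 = 184.96
  (98 - 54.6)^2 = 1883.56
Step 3: Sum of squared deviations = 11372.4
Step 4: Sample variance = 11372.4 / 9 = 1263.6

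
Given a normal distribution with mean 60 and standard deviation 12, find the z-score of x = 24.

-3

Step 1: Recall the z-score formula: z = (x - mu) / sigma
Step 2: Substitute values: z = (24 - 60) / 12
Step 3: z = -36 / 12 = -3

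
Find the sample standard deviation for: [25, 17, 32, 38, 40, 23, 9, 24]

10.4198

Step 1: Compute the mean: 26
Step 2: Sum of squared deviations from the mean: 760
Step 3: Sample variance = 760 / 7 = 108.5714
Step 4: Standard deviation = sqrt(108.5714) = 10.4198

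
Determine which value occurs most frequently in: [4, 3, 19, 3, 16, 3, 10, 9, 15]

3

Step 1: Count the frequency of each value:
  3: appears 3 time(s)
  4: appears 1 time(s)
  9: appears 1 time(s)
  10: appears 1 time(s)
  15: appears 1 time(s)
  16: appears 1 time(s)
  19: appears 1 time(s)
Step 2: The value 3 appears most frequently (3 times).
Step 3: Mode = 3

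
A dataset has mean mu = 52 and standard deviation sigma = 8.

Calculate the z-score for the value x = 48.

-0.5

Step 1: Recall the z-score formula: z = (x - mu) / sigma
Step 2: Substitute values: z = (48 - 52) / 8
Step 3: z = -4 / 8 = -0.5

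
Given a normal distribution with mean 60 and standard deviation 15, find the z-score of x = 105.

3

Step 1: Recall the z-score formula: z = (x - mu) / sigma
Step 2: Substitute values: z = (105 - 60) / 15
Step 3: z = 45 / 15 = 3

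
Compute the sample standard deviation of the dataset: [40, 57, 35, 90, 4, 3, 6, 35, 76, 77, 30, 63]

29.9181

Step 1: Compute the mean: 43
Step 2: Sum of squared deviations from the mean: 9846
Step 3: Sample variance = 9846 / 11 = 895.0909
Step 4: Standard deviation = sqrt(895.0909) = 29.9181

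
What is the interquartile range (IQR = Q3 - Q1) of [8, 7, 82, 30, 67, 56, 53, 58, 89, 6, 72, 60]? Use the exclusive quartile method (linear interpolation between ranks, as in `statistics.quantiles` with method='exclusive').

57.25

Step 1: Sort the data: [6, 7, 8, 30, 53, 56, 58, 60, 67, 72, 82, 89]
Step 2: n = 12
Step 3: Using the exclusive quartile method:
  Q1 = 13.5
  Q2 (median) = 57
  Q3 = 70.75
  IQR = Q3 - Q1 = 70.75 - 13.5 = 57.25
Step 4: IQR = 57.25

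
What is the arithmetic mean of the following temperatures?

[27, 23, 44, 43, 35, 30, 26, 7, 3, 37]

27.5

Step 1: Sum all values: 27 + 23 + 44 + 43 + 35 + 30 + 26 + 7 + 3 + 37 = 275
Step 2: Count the number of values: n = 10
Step 3: Mean = sum / n = 275 / 10 = 27.5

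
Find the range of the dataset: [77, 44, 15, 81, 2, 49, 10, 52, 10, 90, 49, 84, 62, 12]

88

Step 1: Identify the maximum value: max = 90
Step 2: Identify the minimum value: min = 2
Step 3: Range = max - min = 90 - 2 = 88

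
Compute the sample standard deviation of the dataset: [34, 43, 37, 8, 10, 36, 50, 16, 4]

17.0008

Step 1: Compute the mean: 26.4444
Step 2: Sum of squared deviations from the mean: 2312.2222
Step 3: Sample variance = 2312.2222 / 8 = 289.0278
Step 4: Standard deviation = sqrt(289.0278) = 17.0008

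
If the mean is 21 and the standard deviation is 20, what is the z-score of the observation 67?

2.3

Step 1: Recall the z-score formula: z = (x - mu) / sigma
Step 2: Substitute values: z = (67 - 21) / 20
Step 3: z = 46 / 20 = 2.3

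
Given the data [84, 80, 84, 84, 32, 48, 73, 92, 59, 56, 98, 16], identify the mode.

84

Step 1: Count the frequency of each value:
  16: appears 1 time(s)
  32: appears 1 time(s)
  48: appears 1 time(s)
  56: appears 1 time(s)
  59: appears 1 time(s)
  73: appears 1 time(s)
  80: appears 1 time(s)
  84: appears 3 time(s)
  92: appears 1 time(s)
  98: appears 1 time(s)
Step 2: The value 84 appears most frequently (3 times).
Step 3: Mode = 84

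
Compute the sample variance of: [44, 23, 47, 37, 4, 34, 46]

240.2857

Step 1: Compute the mean: (44 + 23 + 47 + 37 + 4 + 34 + 46) / 7 = 33.5714
Step 2: Compute squared deviations from the mean:
  (44 - 33.5714)^2 = 108.7551
  (23 - 33.5714)^2 = 111.7551
  (47 - 33.5714)^2 = 180.3265
  (37 - 33.5714)^2 = 11.7551
  (4 - 33.5714)^2 = 874.4694
  (34 - 33.5714)^2 = 0.1837
  (46 - 33.5714)^2 = 154.4694
Step 3: Sum of squared deviations = 1441.7143
Step 4: Sample variance = 1441.7143 / 6 = 240.2857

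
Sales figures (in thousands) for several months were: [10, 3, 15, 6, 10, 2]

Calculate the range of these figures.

13

Step 1: Identify the maximum value: max = 15
Step 2: Identify the minimum value: min = 2
Step 3: Range = max - min = 15 - 2 = 13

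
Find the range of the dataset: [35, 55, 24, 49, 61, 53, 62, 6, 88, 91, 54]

85

Step 1: Identify the maximum value: max = 91
Step 2: Identify the minimum value: min = 6
Step 3: Range = max - min = 91 - 6 = 85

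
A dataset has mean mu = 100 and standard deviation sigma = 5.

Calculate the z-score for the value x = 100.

0

Step 1: Recall the z-score formula: z = (x - mu) / sigma
Step 2: Substitute values: z = (100 - 100) / 5
Step 3: z = 0 / 5 = 0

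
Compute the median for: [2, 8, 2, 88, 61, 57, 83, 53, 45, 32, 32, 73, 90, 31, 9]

45

Step 1: Sort the data in ascending order: [2, 2, 8, 9, 31, 32, 32, 45, 53, 57, 61, 73, 83, 88, 90]
Step 2: The number of values is n = 15.
Step 3: Since n is odd, the median is the middle value at position 8: 45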